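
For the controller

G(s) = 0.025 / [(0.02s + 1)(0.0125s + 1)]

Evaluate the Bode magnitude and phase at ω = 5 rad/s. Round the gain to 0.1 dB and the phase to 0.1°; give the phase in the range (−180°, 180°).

-32.1 dB, -9.3°

At ω = 5 rad/s:
pole (1 + j5·0.02) = 1 + j0.1 → |·| ≈ 1.005, ∠ ≈ 5.71°
pole (1 + j5·0.0125) = 1 + j0.0625 → |·| ≈ 1.002, ∠ ≈ 3.58°
|G| = 0.025 · 1 / (1.005 · 1.002) ≈ 0.024826
Gain = 20 log₁₀(0.024826) ≈ -32.10 dB
∠G = (0°) − (5.71° + 3.58°) = -9.29°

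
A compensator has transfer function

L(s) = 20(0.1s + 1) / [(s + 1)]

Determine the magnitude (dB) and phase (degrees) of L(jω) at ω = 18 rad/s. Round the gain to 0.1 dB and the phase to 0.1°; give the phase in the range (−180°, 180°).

At ω = 18 rad/s:
zero (1 + j18·0.1) = 1 + j1.8 → |·| ≈ 2.0591, ∠ ≈ 60.95°
pole (1 + j18·1) = 1 + j18 → |·| ≈ 18.028, ∠ ≈ 86.82°
|L| = 20 · 2.0591 / (18.028) ≈ 2.2843
Gain = 20 log₁₀(2.2843) ≈ 7.18 dB
∠L = (60.95°) − (86.82°) = -25.87°

7.2 dB, -25.9°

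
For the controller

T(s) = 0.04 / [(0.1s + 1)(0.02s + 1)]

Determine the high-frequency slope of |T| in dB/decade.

-40 dB/decade

Each pole contributes −20 dB/decade at high frequency; each zero contributes +20 dB/decade.
Net: 0 zero(s) − 2 pole(s) → -40 dB/decade.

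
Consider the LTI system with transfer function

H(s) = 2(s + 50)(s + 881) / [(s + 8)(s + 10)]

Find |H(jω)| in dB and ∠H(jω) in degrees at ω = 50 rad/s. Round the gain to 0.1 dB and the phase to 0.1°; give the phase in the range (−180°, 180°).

At s = jω = j50:
zero (s+50): 50 + j50 → |·| = √(50²+50²) = √5000 ≈ 70.711, ∠ = arctan(50/50) ≈ 45.00°
zero (s+881): 881 + j50 → |·| = √(881²+50²) = √778661 ≈ 882.42, ∠ = arctan(50/881) ≈ 3.25°
pole (s+8): 8 + j50 → |·| = √(8²+50²) = √2564 ≈ 50.636, ∠ = arctan(50/8) ≈ 80.91°
pole (s+10): 10 + j50 → |·| = √(10²+50²) = √2600 ≈ 50.99, ∠ = arctan(50/10) ≈ 78.69°
|H| = 2 · 62397 / 2581.9 ≈ 48.334
Gain = 20 log₁₀(48.334) ≈ 33.69 dB
∠H = 48.25° − 159.60° = -111.35°

33.7 dB, -111.4°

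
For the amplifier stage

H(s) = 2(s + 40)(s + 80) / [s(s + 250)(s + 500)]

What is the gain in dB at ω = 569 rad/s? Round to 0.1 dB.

-52.2 dB

At s = jω = j569:
zero (s+40): 40 + j569 → |·| = √(40²+569²) = √325361 ≈ 570.4, ∠ = arctan(569/40) ≈ 85.98°
zero (s+80): 80 + j569 → |·| = √(80²+569²) = √330161 ≈ 574.6, ∠ = arctan(569/80) ≈ 82.00°
pole (s+250): 250 + j569 → |·| = √(250²+569²) = √386261 ≈ 621.5, ∠ = arctan(569/250) ≈ 66.28°
pole (s+500): 500 + j569 → |·| = √(500²+569²) = √573761 ≈ 757.47, ∠ = arctan(569/500) ≈ 48.69°
pole at origin: |s| = 569, ∠ = 90.00° (in denominator)
|H| = 2 · 3.2775e+05 / 2.6787e+08 ≈ 0.0024471
Gain = 20 log₁₀(0.0024471) ≈ -52.23 dB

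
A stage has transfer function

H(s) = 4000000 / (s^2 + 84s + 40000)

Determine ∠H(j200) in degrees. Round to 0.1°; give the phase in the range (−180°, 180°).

-90.0°

At s = jω = j200:
quadratic: (j200)² + 84·j200 + 40000 = 0 + j16800 → |·| ≈ 16800, ∠ ≈ 90.00°
∠H = 0.00° − 90.00° = -90.00°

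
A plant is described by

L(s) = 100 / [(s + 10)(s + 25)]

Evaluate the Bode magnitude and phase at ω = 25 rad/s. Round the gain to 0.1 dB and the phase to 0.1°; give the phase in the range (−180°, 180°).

At s = jω = j25:
pole (s+10): 10 + j25 → |·| = √(10²+25²) = √725 ≈ 26.926, ∠ = arctan(25/10) ≈ 68.20°
pole (s+25): 25 + j25 → |·| = √(25²+25²) = √1250 ≈ 35.355, ∠ = arctan(25/25) ≈ 45.00°
|L| = 100 / 951.97 ≈ 0.10505
Gain = 20 log₁₀(0.10505) ≈ -19.57 dB
∠L = 0.00° − 113.20° = -113.20°

-19.6 dB, -113.2°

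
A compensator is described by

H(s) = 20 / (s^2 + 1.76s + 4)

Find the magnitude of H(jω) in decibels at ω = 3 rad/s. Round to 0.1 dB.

At s = jω = j3:
quadratic: (j3)² + 1.76·j3 + 4 = -5 + j5.28 → |·| ≈ 7.2718, ∠ ≈ 133.44°
|H| = 20 / 7.2718 ≈ 2.7504
Gain = 20 log₁₀(2.7504) ≈ 8.79 dB

8.8 dB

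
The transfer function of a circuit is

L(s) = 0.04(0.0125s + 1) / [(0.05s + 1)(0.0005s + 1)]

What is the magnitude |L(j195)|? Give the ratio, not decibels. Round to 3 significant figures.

0.0107

At ω = 195 rad/s:
zero (1 + j195·0.0125) = 1 + j2.4375 → |·| ≈ 2.6347, ∠ ≈ 67.69°
pole (1 + j195·0.05) = 1 + j9.75 → |·| ≈ 9.8011, ∠ ≈ 84.14°
pole (1 + j195·0.0005) = 1 + j0.0975 → |·| ≈ 1.0047, ∠ ≈ 5.57°
|L| = 0.04 · 2.6347 / (9.8011 · 1.0047) ≈ 0.010702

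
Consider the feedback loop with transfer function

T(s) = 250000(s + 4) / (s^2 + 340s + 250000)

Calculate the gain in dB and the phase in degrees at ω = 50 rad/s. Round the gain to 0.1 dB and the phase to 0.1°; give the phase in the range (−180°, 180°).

34.1 dB, 81.5°

At s = jω = j50:
zero (s+4): 4 + j50 → |·| = √(4²+50²) = √2516 ≈ 50.16, ∠ = arctan(50/4) ≈ 85.43°
quadratic: (j50)² + 340·j50 + 250000 = 247500 + j17000 → |·| ≈ 2.4808e+05, ∠ ≈ 3.93°
|T| = 250000 · 50.16 / 2.4808e+05 ≈ 50.548
Gain = 20 log₁₀(50.548) ≈ 34.07 dB
∠T = 85.43° − 3.93° = 81.50°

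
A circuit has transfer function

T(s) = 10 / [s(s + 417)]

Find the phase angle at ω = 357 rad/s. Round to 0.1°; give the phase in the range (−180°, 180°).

-130.6°

At s = jω = j357:
pole (s+417): 417 + j357 → |·| = √(417²+357²) = √301338 ≈ 548.94, ∠ = arctan(357/417) ≈ 40.57°
pole at origin: |s| = 357, ∠ = 90.00° (in denominator)
∠T = 0.00° − 130.57° = -130.57°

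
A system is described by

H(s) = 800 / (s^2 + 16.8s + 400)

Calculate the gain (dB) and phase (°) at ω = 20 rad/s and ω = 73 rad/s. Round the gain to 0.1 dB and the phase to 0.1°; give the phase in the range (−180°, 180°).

At s = jω = j20:
quadratic: (j20)² + 16.8·j20 + 400 = 0 + j336 → |·| ≈ 336, ∠ ≈ 90.00°
|H| = 800 / 336 ≈ 2.381
Gain = 20 log₁₀(2.381) ≈ 7.54 dB
∠H = 0.00° − 90.00° = -90.00°

At s = jω = j73:
quadratic: (j73)² + 16.8·j73 + 400 = -4929 + j1226.4 → |·| ≈ 5079.3, ∠ ≈ 166.03°
|H| = 800 / 5079.3 ≈ 0.1575
Gain = 20 log₁₀(0.1575) ≈ -16.05 dB
∠H = 0.00° − 166.03° = -166.03°

ω = 20: 7.5 dB, -90.0°; ω = 73: -16.1 dB, -166.0°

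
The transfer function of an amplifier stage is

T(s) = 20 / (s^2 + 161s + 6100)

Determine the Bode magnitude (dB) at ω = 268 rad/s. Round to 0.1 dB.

Substitute s = j268:
Numerator: 20 = 20 + j0
Denominator: (j268)^2 + 161(j268) + 6100 = -65724 + j43148
|N| = √(20² + 0²) ≈ 20, ∠N ≈ 0.00°
|D| = √(65724² + 43148²) ≈ 78622, ∠D ≈ 146.71°
|T| = 20 / 78622 ≈ 0.00025438
Gain = 20 log₁₀(0.00025438) ≈ -71.89 dB

-71.9 dB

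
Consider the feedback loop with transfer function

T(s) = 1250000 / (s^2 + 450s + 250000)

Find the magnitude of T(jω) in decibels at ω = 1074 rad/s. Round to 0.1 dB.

At s = jω = j1074:
quadratic: (j1074)² + 450·j1074 + 250000 = -903476 + j483300 → |·| ≈ 1.0246e+06, ∠ ≈ 151.86°
|T| = 1250000 / 1.0246e+06 ≈ 1.22
Gain = 20 log₁₀(1.22) ≈ 1.73 dB

1.7 dB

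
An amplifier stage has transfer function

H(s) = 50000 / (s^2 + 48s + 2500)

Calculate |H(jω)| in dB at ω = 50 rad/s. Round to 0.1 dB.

At s = jω = j50:
quadratic: (j50)² + 48·j50 + 2500 = 0 + j2400 → |·| ≈ 2400, ∠ ≈ 90.00°
|H| = 50000 / 2400 ≈ 20.833
Gain = 20 log₁₀(20.833) ≈ 26.38 dB

26.4 dB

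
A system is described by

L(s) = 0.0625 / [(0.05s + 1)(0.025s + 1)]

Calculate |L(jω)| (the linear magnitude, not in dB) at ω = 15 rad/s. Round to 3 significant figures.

At ω = 15 rad/s:
pole (1 + j15·0.05) = 1 + j0.75 → |·| ≈ 1.25, ∠ ≈ 36.87°
pole (1 + j15·0.025) = 1 + j0.375 → |·| ≈ 1.068, ∠ ≈ 20.56°
|L| = 0.0625 · 1 / (1.25 · 1.068) ≈ 0.046816

0.0468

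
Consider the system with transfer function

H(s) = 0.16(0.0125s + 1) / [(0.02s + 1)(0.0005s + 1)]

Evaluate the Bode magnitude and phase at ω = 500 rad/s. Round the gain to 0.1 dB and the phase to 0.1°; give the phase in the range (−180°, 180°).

-20.2 dB, -17.4°

At ω = 500 rad/s:
zero (1 + j500·0.0125) = 1 + j6.25 → |·| ≈ 6.3295, ∠ ≈ 80.91°
pole (1 + j500·0.02) = 1 + j10 → |·| ≈ 10.05, ∠ ≈ 84.29°
pole (1 + j500·0.0005) = 1 + j0.25 → |·| ≈ 1.0308, ∠ ≈ 14.04°
|H| = 0.16 · 6.3295 / (10.05 · 1.0308) ≈ 0.097757
Gain = 20 log₁₀(0.097757) ≈ -20.20 dB
∠H = (80.91°) − (84.29° + 14.04°) = -17.42°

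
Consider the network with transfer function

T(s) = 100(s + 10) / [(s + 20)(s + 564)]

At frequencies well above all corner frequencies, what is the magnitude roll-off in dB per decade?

Each pole contributes −20 dB/decade at high frequency; each zero contributes +20 dB/decade.
Net: 1 zero(s) − 2 pole(s) → -20 dB/decade.

-20 dB/decade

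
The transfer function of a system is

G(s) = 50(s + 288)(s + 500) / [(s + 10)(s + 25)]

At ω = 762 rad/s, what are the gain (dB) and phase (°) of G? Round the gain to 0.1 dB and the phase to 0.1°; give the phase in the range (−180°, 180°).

At s = jω = j762:
zero (s+288): 288 + j762 → |·| = √(288²+762²) = √663588 ≈ 814.61, ∠ = arctan(762/288) ≈ 69.30°
zero (s+500): 500 + j762 → |·| = √(500²+762²) = √830644 ≈ 911.4, ∠ = arctan(762/500) ≈ 56.73°
pole (s+10): 10 + j762 → |·| = √(10²+762²) = √580744 ≈ 762.07, ∠ = arctan(762/10) ≈ 89.25°
pole (s+25): 25 + j762 → |·| = √(25²+762²) = √581269 ≈ 762.41, ∠ = arctan(762/25) ≈ 88.12°
|G| = 50 · 7.4244e+05 / 5.8101e+05 ≈ 63.892
Gain = 20 log₁₀(63.892) ≈ 36.11 dB
∠G = 126.03° − 177.37° = -51.34°

36.1 dB, -51.3°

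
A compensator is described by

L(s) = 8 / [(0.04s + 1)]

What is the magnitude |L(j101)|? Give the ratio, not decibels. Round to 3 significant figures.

At ω = 101 rad/s:
pole (1 + j101·0.04) = 1 + j4.04 → |·| ≈ 4.1619, ∠ ≈ 76.10°
|L| = 8 · 1 / (4.1619) ≈ 1.9222

1.92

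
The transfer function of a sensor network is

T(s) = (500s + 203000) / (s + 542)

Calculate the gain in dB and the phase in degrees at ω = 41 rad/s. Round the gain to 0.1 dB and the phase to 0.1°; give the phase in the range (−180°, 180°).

51.5 dB, 1.4°

Substitute s = j41:
Numerator: 500(j41) + 203000 = 203000 + j20500
Denominator: (j41) + 542 = 542 + j41
|N| = √(203000² + 20500²) ≈ 2.0403e+05, ∠N ≈ 5.77°
|D| = √(542² + 41²) ≈ 543.55, ∠D ≈ 4.33°
|T| = 2.0403e+05 / 543.55 ≈ 375.37
Gain = 20 log₁₀(375.37) ≈ 51.49 dB
∠T = 5.77° − 4.33° = 1.44°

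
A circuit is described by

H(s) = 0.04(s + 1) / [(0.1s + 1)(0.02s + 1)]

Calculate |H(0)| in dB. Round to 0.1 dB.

H(0) = 0.04 · 1 / 1 = 0.04
20 log₁₀(0.04) ≈ -27.96 dB

-28.0 dB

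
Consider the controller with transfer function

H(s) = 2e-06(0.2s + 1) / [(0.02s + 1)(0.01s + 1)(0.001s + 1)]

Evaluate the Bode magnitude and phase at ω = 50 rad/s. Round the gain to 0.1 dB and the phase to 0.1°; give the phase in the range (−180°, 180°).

At ω = 50 rad/s:
zero (1 + j50·0.2) = 1 + j10 → |·| ≈ 10.05, ∠ ≈ 84.29°
pole (1 + j50·0.02) = 1 + j1 → |·| ≈ 1.4142, ∠ ≈ 45.00°
pole (1 + j50·0.01) = 1 + j0.5 → |·| ≈ 1.118, ∠ ≈ 26.57°
pole (1 + j50·0.001) = 1 + j0.05 → |·| ≈ 1.0012, ∠ ≈ 2.86°
|H| = 2e-06 · 10.05 / (1.4142 · 1.118 · 1.0012) ≈ 1.2698e-05
Gain = 20 log₁₀(1.2698e-05) ≈ -97.93 dB
∠H = (84.29°) − (45.00° + 26.57° + 2.86°) = 9.86°

-97.9 dB, 9.9°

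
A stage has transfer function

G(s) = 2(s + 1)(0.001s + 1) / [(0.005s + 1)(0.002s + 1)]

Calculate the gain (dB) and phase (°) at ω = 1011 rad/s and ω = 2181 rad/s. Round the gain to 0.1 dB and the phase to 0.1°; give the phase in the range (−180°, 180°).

ω = 1011: 47.9 dB, -7.2°; ω = 2181: 46.6 dB, -6.5°

At ω = 1011 rad/s:
zero (1 + j1011·1) = 1 + j1011 → |·| ≈ 1011, ∠ ≈ 89.94°
zero (1 + j1011·0.001) = 1 + j1.011 → |·| ≈ 1.422, ∠ ≈ 45.31°
pole (1 + j1011·0.005) = 1 + j5.055 → |·| ≈ 5.153, ∠ ≈ 78.81°
pole (1 + j1011·0.002) = 1 + j2.022 → |·| ≈ 2.2558, ∠ ≈ 63.68°
|G| = 2 · 1011 · 1.422 / (5.153 · 2.2558) ≈ 247.35
Gain = 20 log₁₀(247.35) ≈ 47.87 dB
∠G = (89.94° + 45.31°) − (78.81° + 63.68°) = -7.24°

At ω = 2181 rad/s:
zero (1 + j2181·1) = 1 + j2181 → |·| ≈ 2181, ∠ ≈ 89.97°
zero (1 + j2181·0.001) = 1 + j2.181 → |·| ≈ 2.3993, ∠ ≈ 65.37°
pole (1 + j2181·0.005) = 1 + j10.905 → |·| ≈ 10.951, ∠ ≈ 84.76°
pole (1 + j2181·0.002) = 1 + j4.362 → |·| ≈ 4.4752, ∠ ≈ 77.09°
|G| = 2 · 2181 · 2.3993 / (10.951 · 4.4752) ≈ 213.55
Gain = 20 log₁₀(213.55) ≈ 46.59 dB
∠G = (89.97° + 65.37°) − (84.76° + 77.09°) = -6.51°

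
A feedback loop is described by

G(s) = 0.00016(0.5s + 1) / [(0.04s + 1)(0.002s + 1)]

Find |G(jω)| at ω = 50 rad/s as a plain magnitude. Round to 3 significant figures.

At ω = 50 rad/s:
zero (1 + j50·0.5) = 1 + j25 → |·| ≈ 25.02, ∠ ≈ 87.71°
pole (1 + j50·0.04) = 1 + j2 → |·| ≈ 2.2361, ∠ ≈ 63.43°
pole (1 + j50·0.002) = 1 + j0.1 → |·| ≈ 1.005, ∠ ≈ 5.71°
|G| = 0.00016 · 25.02 / (2.2361 · 1.005) ≈ 0.0017814

0.00178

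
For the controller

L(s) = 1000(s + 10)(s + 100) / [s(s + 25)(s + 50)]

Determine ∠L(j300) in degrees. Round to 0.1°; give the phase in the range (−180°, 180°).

At s = jω = j300:
zero (s+10): 10 + j300 → |·| = √(10²+300²) = √90100 ≈ 300.17, ∠ = arctan(300/10) ≈ 88.09°
zero (s+100): 100 + j300 → |·| = √(100²+300²) = √100000 ≈ 316.23, ∠ = arctan(300/100) ≈ 71.57°
pole (s+25): 25 + j300 → |·| = √(25²+300²) = √90625 ≈ 301.04, ∠ = arctan(300/25) ≈ 85.24°
pole (s+50): 50 + j300 → |·| = √(50²+300²) = √92500 ≈ 304.14, ∠ = arctan(300/50) ≈ 80.54°
pole at origin: |s| = 300, ∠ = 90.00° (in denominator)
∠L = 159.66° − 255.78° = -96.12°

-96.1°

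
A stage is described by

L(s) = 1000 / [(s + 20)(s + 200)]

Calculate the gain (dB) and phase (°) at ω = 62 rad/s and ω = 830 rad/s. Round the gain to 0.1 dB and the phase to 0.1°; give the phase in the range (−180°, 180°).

At s = jω = j62:
pole (s+20): 20 + j62 → |·| = √(20²+62²) = √4244 ≈ 65.146, ∠ = arctan(62/20) ≈ 72.12°
pole (s+200): 200 + j62 → |·| = √(200²+62²) = √43844 ≈ 209.39, ∠ = arctan(62/200) ≈ 17.22°
|L| = 1000 / 13641 ≈ 0.073308
Gain = 20 log₁₀(0.073308) ≈ -22.70 dB
∠L = 0.00° − 89.34° = -89.34°

At s = jω = j830:
pole (s+20): 20 + j830 → |·| = √(20²+830²) = √689300 ≈ 830.24, ∠ = arctan(830/20) ≈ 88.62°
pole (s+200): 200 + j830 → |·| = √(200²+830²) = √728900 ≈ 853.76, ∠ = arctan(830/200) ≈ 76.45°
|L| = 1000 / 7.0883e+05 ≈ 0.0014108
Gain = 20 log₁₀(0.0014108) ≈ -57.01 dB
∠L = 0.00° − 165.07° = -165.07°

ω = 62: -22.7 dB, -89.3°; ω = 830: -57.0 dB, -165.1°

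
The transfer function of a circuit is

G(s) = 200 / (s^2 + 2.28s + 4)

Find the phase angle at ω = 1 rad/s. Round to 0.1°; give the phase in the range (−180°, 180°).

At s = jω = j1:
quadratic: (j1)² + 2.28·j1 + 4 = 3 + j2.28 → |·| ≈ 3.7681, ∠ ≈ 37.23°
∠G = 0.00° − 37.23° = -37.23°

-37.2°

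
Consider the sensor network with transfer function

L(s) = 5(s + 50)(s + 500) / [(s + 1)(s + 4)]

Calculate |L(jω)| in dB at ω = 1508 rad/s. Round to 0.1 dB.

14.4 dB

At s = jω = j1508:
zero (s+50): 50 + j1508 → |·| = √(50²+1508²) = √2276564 ≈ 1508.8, ∠ = arctan(1508/50) ≈ 88.10°
zero (s+500): 500 + j1508 → |·| = √(500²+1508²) = √2524064 ≈ 1588.7, ∠ = arctan(1508/500) ≈ 71.66°
pole (s+1): 1 + j1508 → |·| = √(1²+1508²) = √2274065 ≈ 1508, ∠ = arctan(1508/1) ≈ 89.96°
pole (s+4): 4 + j1508 → |·| = √(4²+1508²) = √2274080 ≈ 1508, ∠ = arctan(1508/4) ≈ 89.85°
|L| = 5 · 2.397e+06 / 2.2741e+06 ≈ 5.2702
Gain = 20 log₁₀(5.2702) ≈ 14.44 dB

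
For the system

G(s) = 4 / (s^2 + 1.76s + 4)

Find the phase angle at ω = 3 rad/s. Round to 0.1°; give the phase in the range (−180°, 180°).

-133.4°

At s = jω = j3:
quadratic: (j3)² + 1.76·j3 + 4 = -5 + j5.28 → |·| ≈ 7.2718, ∠ ≈ 133.44°
∠G = 0.00° − 133.44° = -133.44°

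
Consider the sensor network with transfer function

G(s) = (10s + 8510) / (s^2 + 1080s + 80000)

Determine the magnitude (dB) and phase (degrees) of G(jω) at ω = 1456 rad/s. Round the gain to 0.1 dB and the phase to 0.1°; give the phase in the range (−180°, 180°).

Substitute s = j1456:
Numerator: 10(j1456) + 8510 = 8510 + j14560
Denominator: (j1456)^2 + 1080(j1456) + 80000 = -2039936 + j1572480
|N| = √(8510² + 14560²) ≈ 16865, ∠N ≈ 59.69°
|D| = √(2039936² + 1572480²) ≈ 2.5757e+06, ∠D ≈ 142.37°
|G| = 16865 / 2.5757e+06 ≈ 0.0065477
Gain = 20 log₁₀(0.0065477) ≈ -43.68 dB
∠G = 59.69° − 142.37° = -82.68°

-43.7 dB, -82.7°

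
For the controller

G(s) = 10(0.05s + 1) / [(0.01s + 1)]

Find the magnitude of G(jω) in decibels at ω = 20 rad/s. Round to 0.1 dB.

22.8 dB

At ω = 20 rad/s:
zero (1 + j20·0.05) = 1 + j1 → |·| ≈ 1.4142, ∠ ≈ 45.00°
pole (1 + j20·0.01) = 1 + j0.2 → |·| ≈ 1.0198, ∠ ≈ 11.31°
|G| = 10 · 1.4142 / (1.0198) ≈ 13.867
Gain = 20 log₁₀(13.867) ≈ 22.84 dB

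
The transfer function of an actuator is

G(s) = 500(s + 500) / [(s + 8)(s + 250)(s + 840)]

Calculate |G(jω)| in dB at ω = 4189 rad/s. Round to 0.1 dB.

At s = jω = j4189:
zero (s+500): 500 + j4189 → |·| = √(500²+4189²) = √17797721 ≈ 4218.7, ∠ = arctan(4189/500) ≈ 83.19°
pole (s+8): 8 + j4189 → |·| = √(8²+4189²) = √17547785 ≈ 4189, ∠ = arctan(4189/8) ≈ 89.89°
pole (s+250): 250 + j4189 → |·| = √(250²+4189²) = √17610221 ≈ 4196.5, ∠ = arctan(4189/250) ≈ 86.58°
pole (s+840): 840 + j4189 → |·| = √(840²+4189²) = √18253321 ≈ 4272.4, ∠ = arctan(4189/840) ≈ 78.66°
|G| = 500 · 4218.7 / 7.5105e+10 ≈ 2.8085e-05
Gain = 20 log₁₀(2.8085e-05) ≈ -91.03 dB

-91.0 dB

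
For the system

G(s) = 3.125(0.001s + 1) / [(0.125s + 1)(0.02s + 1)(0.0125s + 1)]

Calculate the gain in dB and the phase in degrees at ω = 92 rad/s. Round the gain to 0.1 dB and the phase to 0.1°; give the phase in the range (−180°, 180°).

-21.4 dB, 169.8°

At ω = 92 rad/s:
zero (1 + j92·0.001) = 1 + j0.092 → |·| ≈ 1.0042, ∠ ≈ 5.26°
pole (1 + j92·0.125) = 1 + j11.5 → |·| ≈ 11.543, ∠ ≈ 85.03°
pole (1 + j92·0.02) = 1 + j1.84 → |·| ≈ 2.0942, ∠ ≈ 61.48°
pole (1 + j92·0.0125) = 1 + j1.15 → |·| ≈ 1.524, ∠ ≈ 48.99°
|G| = 3.125 · 1.0042 / (11.543 · 2.0942 · 1.524) ≈ 0.085182
Gain = 20 log₁₀(0.085182) ≈ -21.39 dB
∠G = (5.26°) − (85.03° + 61.48° + 48.99°) = -190.24° ≡ 169.76° (principal value)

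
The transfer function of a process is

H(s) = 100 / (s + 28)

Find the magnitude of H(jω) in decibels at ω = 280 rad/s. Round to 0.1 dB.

-9.0 dB

At s = jω = j280:
pole (s+28): 28 + j280 → |·| = √(28²+280²) = √79184 ≈ 281.4, ∠ = arctan(280/28) ≈ 84.29°
|H| = 100 / 281.4 ≈ 0.35537
Gain = 20 log₁₀(0.35537) ≈ -8.99 dB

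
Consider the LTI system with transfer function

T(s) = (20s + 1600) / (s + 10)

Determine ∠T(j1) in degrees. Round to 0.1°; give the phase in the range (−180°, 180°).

Substitute s = j1:
Numerator: 20(j1) + 1600 = 1600 + j20
Denominator: (j1) + 10 = 10 + j1
|N| = √(1600² + 20²) ≈ 1600.1, ∠N ≈ 0.72°
|D| = √(10² + 1²) ≈ 10.05, ∠D ≈ 5.71°
∠T = 0.72° − 5.71° = -4.99°

-5.0°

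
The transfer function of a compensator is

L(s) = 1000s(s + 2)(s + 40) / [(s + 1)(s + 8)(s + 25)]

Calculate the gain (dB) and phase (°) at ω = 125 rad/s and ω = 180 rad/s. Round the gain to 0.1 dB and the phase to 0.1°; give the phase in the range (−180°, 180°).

At s = jω = j125:
zero (s+2): 2 + j125 → |·| = √(2²+125²) = √15629 ≈ 125.02, ∠ = arctan(125/2) ≈ 89.08°
zero (s+40): 40 + j125 → |·| = √(40²+125²) = √17225 ≈ 131.24, ∠ = arctan(125/40) ≈ 72.26°
zero at origin: s = j125 → |·| = 125, ∠ = 90.00°
pole (s+1): 1 + j125 → |·| = √(1²+125²) = √15626 ≈ 125, ∠ = arctan(125/1) ≈ 89.54°
pole (s+8): 8 + j125 → |·| = √(8²+125²) = √15689 ≈ 125.26, ∠ = arctan(125/8) ≈ 86.34°
pole (s+25): 25 + j125 → |·| = √(25²+125²) = √16250 ≈ 127.48, ∠ = arctan(125/25) ≈ 78.69°
|L| = 1000 · 2.051e+06 / 1.996e+06 ≈ 1027.6
Gain = 20 log₁₀(1027.6) ≈ 60.24 dB
∠L = 251.34° − 254.57° = -3.23°

At s = jω = j180:
zero (s+2): 2 + j180 → |·| = √(2²+180²) = √32404 ≈ 180.01, ∠ = arctan(180/2) ≈ 89.36°
zero (s+40): 40 + j180 → |·| = √(40²+180²) = √34000 ≈ 184.39, ∠ = arctan(180/40) ≈ 77.47°
zero at origin: s = j180 → |·| = 180, ∠ = 90.00°
pole (s+1): 1 + j180 → |·| = √(1²+180²) = √32401 ≈ 180, ∠ = arctan(180/1) ≈ 89.68°
pole (s+8): 8 + j180 → |·| = √(8²+180²) = √32464 ≈ 180.18, ∠ = arctan(180/8) ≈ 87.46°
pole (s+25): 25 + j180 → |·| = √(25²+180²) = √33025 ≈ 181.73, ∠ = arctan(180/25) ≈ 82.09°
|L| = 1000 · 5.9746e+06 / 5.8939e+06 ≈ 1013.7
Gain = 20 log₁₀(1013.7) ≈ 60.12 dB
∠L = 256.83° − 259.23° = -2.40°

ω = 125: 60.2 dB, -3.2°; ω = 180: 60.1 dB, -2.4°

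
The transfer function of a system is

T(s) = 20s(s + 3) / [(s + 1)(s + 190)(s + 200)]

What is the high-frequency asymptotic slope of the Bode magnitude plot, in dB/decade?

Each pole contributes −20 dB/decade at high frequency; each zero contributes +20 dB/decade.
Net: 2 zero(s) − 3 pole(s) → -20 dB/decade.

-20 dB/decade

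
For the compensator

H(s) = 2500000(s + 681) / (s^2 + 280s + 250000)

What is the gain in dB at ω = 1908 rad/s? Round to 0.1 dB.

63.4 dB

At s = jω = j1908:
zero (s+681): 681 + j1908 → |·| = √(681²+1908²) = √4104225 ≈ 2025.9, ∠ = arctan(1908/681) ≈ 70.36°
quadratic: (j1908)² + 280·j1908 + 250000 = -3390464 + j534240 → |·| ≈ 3.4323e+06, ∠ ≈ 171.05°
|H| = 2500000 · 2025.9 / 3.4323e+06 ≈ 1475.6
Gain = 20 log₁₀(1475.6) ≈ 63.38 dB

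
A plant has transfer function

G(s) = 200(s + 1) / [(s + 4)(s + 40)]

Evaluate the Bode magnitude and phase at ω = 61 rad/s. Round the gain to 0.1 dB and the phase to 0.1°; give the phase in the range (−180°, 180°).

8.7 dB, -53.9°

At s = jω = j61:
zero (s+1): 1 + j61 → |·| = √(1²+61²) = √3722 ≈ 61.008, ∠ = arctan(61/1) ≈ 89.06°
pole (s+4): 4 + j61 → |·| = √(4²+61²) = √3737 ≈ 61.131, ∠ = arctan(61/4) ≈ 86.25°
pole (s+40): 40 + j61 → |·| = √(40²+61²) = √5321 ≈ 72.945, ∠ = arctan(61/40) ≈ 56.75°
|G| = 200 · 61.008 / 4459.2 ≈ 2.7363
Gain = 20 log₁₀(2.7363) ≈ 8.74 dB
∠G = 89.06° − 143.00° = -53.94°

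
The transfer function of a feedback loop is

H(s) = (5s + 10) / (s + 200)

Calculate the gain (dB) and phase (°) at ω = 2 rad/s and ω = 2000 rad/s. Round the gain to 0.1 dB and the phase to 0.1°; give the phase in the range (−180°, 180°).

Substitute s = j2:
Numerator: 5(j2) + 10 = 10 + j10
Denominator: (j2) + 200 = 200 + j2
|N| = √(10² + 10²) ≈ 14.142, ∠N ≈ 45.00°
|D| = √(200² + 2²) ≈ 200.01, ∠D ≈ 0.57°
|H| = 14.142 / 200.01 ≈ 0.070706
Gain = 20 log₁₀(0.070706) ≈ -23.01 dB
∠H = 45.00° − 0.57° = 44.43°

Substitute s = j2000:
Numerator: 5(j2000) + 10 = 10 + j10000
Denominator: (j2000) + 200 = 200 + j2000
|N| = √(10² + 10000²) ≈ 10000, ∠N ≈ 89.94°
|D| = √(200² + 2000²) ≈ 2010, ∠D ≈ 84.29°
|H| = 10000 / 2010 ≈ 4.9751
Gain = 20 log₁₀(4.9751) ≈ 13.94 dB
∠H = 89.94° − 84.29° = 5.65°

ω = 2: -23.0 dB, 44.4°; ω = 2000: 13.9 dB, 5.7°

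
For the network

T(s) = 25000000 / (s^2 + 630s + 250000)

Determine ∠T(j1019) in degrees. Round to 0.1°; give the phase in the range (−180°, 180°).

-140.8°

At s = jω = j1019:
quadratic: (j1019)² + 630·j1019 + 250000 = -788361 + j641970 → |·| ≈ 1.0167e+06, ∠ ≈ 140.84°
∠T = 0.00° − 140.84° = -140.84°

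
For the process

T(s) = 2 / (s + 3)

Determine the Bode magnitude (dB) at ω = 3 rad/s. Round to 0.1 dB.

-6.5 dB

At s = jω = j3:
pole (s+3): 3 + j3 → |·| = √(3²+3²) = √18 ≈ 4.2426, ∠ = arctan(3/3) ≈ 45.00°
|T| = 2 / 4.2426 ≈ 0.47141
Gain = 20 log₁₀(0.47141) ≈ -6.53 dB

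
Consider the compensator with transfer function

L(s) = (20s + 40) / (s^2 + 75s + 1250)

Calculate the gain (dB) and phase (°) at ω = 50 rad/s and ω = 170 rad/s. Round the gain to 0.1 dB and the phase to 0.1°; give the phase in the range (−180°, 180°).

ω = 50: -11.9 dB, -20.7°; ω = 170: -19.0 dB, -65.9°

Substitute s = j50:
Numerator: 20(j50) + 40 = 40 + j1000
Denominator: (j50)^2 + 75(j50) + 1250 = -1250 + j3750
|N| = √(40² + 1000²) ≈ 1000.8, ∠N ≈ 87.71°
|D| = √(1250² + 3750²) ≈ 3952.8, ∠D ≈ 108.43°
|L| = 1000.8 / 3952.8 ≈ 0.25319
Gain = 20 log₁₀(0.25319) ≈ -11.93 dB
∠L = 87.71° − 108.43° = -20.72°

Substitute s = j170:
Numerator: 20(j170) + 40 = 40 + j3400
Denominator: (j170)^2 + 75(j170) + 1250 = -27650 + j12750
|N| = √(40² + 3400²) ≈ 3400.2, ∠N ≈ 89.33°
|D| = √(27650² + 12750²) ≈ 30448, ∠D ≈ 155.24°
|L| = 3400.2 / 30448 ≈ 0.11167
Gain = 20 log₁₀(0.11167) ≈ -19.04 dB
∠L = 89.33° − 155.24° = -65.91°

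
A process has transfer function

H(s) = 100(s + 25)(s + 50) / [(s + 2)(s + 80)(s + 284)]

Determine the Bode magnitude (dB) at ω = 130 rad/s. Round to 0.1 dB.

-10.5 dB

At s = jω = j130:
zero (s+25): 25 + j130 → |·| = √(25²+130²) = √17525 ≈ 132.38, ∠ = arctan(130/25) ≈ 79.11°
zero (s+50): 50 + j130 → |·| = √(50²+130²) = √19400 ≈ 139.28, ∠ = arctan(130/50) ≈ 68.96°
pole (s+2): 2 + j130 → |·| = √(2²+130²) = √16904 ≈ 130.02, ∠ = arctan(130/2) ≈ 89.12°
pole (s+80): 80 + j130 → |·| = √(80²+130²) = √23300 ≈ 152.64, ∠ = arctan(130/80) ≈ 58.39°
pole (s+284): 284 + j130 → |·| = √(284²+130²) = √97556 ≈ 312.34, ∠ = arctan(130/284) ≈ 24.60°
|H| = 100 · 18438 / 6.1988e+06 ≈ 0.29744
Gain = 20 log₁₀(0.29744) ≈ -10.53 dB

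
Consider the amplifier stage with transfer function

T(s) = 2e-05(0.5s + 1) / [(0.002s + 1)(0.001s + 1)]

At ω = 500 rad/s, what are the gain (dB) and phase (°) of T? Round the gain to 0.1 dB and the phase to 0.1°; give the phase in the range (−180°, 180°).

At ω = 500 rad/s:
zero (1 + j500·0.5) = 1 + j250 → |·| ≈ 250, ∠ ≈ 89.77°
pole (1 + j500·0.002) = 1 + j1 → |·| ≈ 1.4142, ∠ ≈ 45.00°
pole (1 + j500·0.001) = 1 + j0.5 → |·| ≈ 1.118, ∠ ≈ 26.57°
|T| = 2e-05 · 250 / (1.4142 · 1.118) ≈ 0.0031624
Gain = 20 log₁₀(0.0031624) ≈ -50.00 dB
∠T = (89.77°) − (45.00° + 26.57°) = 18.20°

-50.0 dB, 18.2°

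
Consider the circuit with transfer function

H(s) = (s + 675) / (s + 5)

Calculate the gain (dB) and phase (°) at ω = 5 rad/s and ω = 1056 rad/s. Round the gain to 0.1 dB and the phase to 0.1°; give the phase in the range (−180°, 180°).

ω = 5: 39.6 dB, -44.6°; ω = 1056: 1.5 dB, -32.3°

At s = jω = j5:
zero (s+675): 675 + j5 → |·| = √(675²+5²) = √455650 ≈ 675.02, ∠ = arctan(5/675) ≈ 0.42°
pole (s+5): 5 + j5 → |·| = √(5²+5²) = √50 ≈ 7.0711, ∠ = arctan(5/5) ≈ 45.00°
|H| = 1 · 675.02 / 7.0711 ≈ 95.462
Gain = 20 log₁₀(95.462) ≈ 39.60 dB
∠H = 0.42° − 45.00° = -44.58°

At s = jω = j1056:
zero (s+675): 675 + j1056 → |·| = √(675²+1056²) = √1570761 ≈ 1253.3, ∠ = arctan(1056/675) ≈ 57.41°
pole (s+5): 5 + j1056 → |·| = √(5²+1056²) = √1115161 ≈ 1056, ∠ = arctan(1056/5) ≈ 89.73°
|H| = 1 · 1253.3 / 1056 ≈ 1.1868
Gain = 20 log₁₀(1.1868) ≈ 1.49 dB
∠H = 57.41° − 89.73° = -32.32°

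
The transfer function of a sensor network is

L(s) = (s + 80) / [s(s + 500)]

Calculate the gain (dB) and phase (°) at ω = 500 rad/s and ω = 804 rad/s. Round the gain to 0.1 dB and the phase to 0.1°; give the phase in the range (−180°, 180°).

ω = 500: -56.9 dB, -54.1°; ω = 804: -59.5 dB, -63.8°

At s = jω = j500:
zero (s+80): 80 + j500 → |·| = √(80²+500²) = √256400 ≈ 506.36, ∠ = arctan(500/80) ≈ 80.91°
pole (s+500): 500 + j500 → |·| = √(500²+500²) = √500000 ≈ 707.11, ∠ = arctan(500/500) ≈ 45.00°
pole at origin: |s| = 500, ∠ = 90.00° (in denominator)
|L| = 1 · 506.36 / 3.5356e+05 ≈ 0.0014322
Gain = 20 log₁₀(0.0014322) ≈ -56.88 dB
∠L = 80.91° − 135.00° = -54.09°

At s = jω = j804:
zero (s+80): 80 + j804 → |·| = √(80²+804²) = √652816 ≈ 807.97, ∠ = arctan(804/80) ≈ 84.32°
pole (s+500): 500 + j804 → |·| = √(500²+804²) = √896416 ≈ 946.79, ∠ = arctan(804/500) ≈ 58.12°
pole at origin: |s| = 804, ∠ = 90.00° (in denominator)
|L| = 1 · 807.97 / 7.6122e+05 ≈ 0.0010614
Gain = 20 log₁₀(0.0010614) ≈ -59.48 dB
∠L = 84.32° − 148.12° = -63.80°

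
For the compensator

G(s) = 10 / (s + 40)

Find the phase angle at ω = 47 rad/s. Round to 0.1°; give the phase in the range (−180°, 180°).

-49.6°

Substitute s = j47:
Numerator: 10 = 10 + j0
Denominator: (j47) + 40 = 40 + j47
|N| = √(10² + 0²) ≈ 10, ∠N ≈ 0.00°
|D| = √(40² + 47²) ≈ 61.717, ∠D ≈ 49.60°
∠G = 0.00° − 49.60° = -49.60°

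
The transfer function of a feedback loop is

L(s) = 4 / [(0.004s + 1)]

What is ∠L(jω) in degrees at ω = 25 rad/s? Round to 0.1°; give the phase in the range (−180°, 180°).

At ω = 25 rad/s:
pole (1 + j25·0.004) = 1 + j0.1 → |·| ≈ 1.005, ∠ ≈ 5.71°
∠L = (0°) − (5.71°) = -5.71°

-5.7°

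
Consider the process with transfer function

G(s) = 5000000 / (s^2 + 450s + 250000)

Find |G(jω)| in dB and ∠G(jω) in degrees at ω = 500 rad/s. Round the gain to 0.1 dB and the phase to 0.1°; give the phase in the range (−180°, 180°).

At s = jω = j500:
quadratic: (j500)² + 450·j500 + 250000 = 0 + j225000 → |·| ≈ 2.25e+05, ∠ ≈ 90.00°
|G| = 5000000 / 2.25e+05 ≈ 22.222
Gain = 20 log₁₀(22.222) ≈ 26.94 dB
∠G = 0.00° − 90.00° = -90.00°

26.9 dB, -90.0°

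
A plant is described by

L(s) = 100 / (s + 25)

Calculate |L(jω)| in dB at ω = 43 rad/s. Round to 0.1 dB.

6.1 dB

At s = jω = j43:
pole (s+25): 25 + j43 → |·| = √(25²+43²) = √2474 ≈ 49.739, ∠ = arctan(43/25) ≈ 59.83°
|L| = 100 / 49.739 ≈ 2.0105
Gain = 20 log₁₀(2.0105) ≈ 6.07 dB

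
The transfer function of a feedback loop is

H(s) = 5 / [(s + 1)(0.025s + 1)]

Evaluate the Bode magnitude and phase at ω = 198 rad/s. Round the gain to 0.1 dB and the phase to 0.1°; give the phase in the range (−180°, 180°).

-46.0 dB, -168.3°

At ω = 198 rad/s:
pole (1 + j198·1) = 1 + j198 → |·| ≈ 198, ∠ ≈ 89.71°
pole (1 + j198·0.025) = 1 + j4.95 → |·| ≈ 5.05, ∠ ≈ 78.58°
|H| = 5 · 1 / (198 · 5.05) ≈ 0.0050005
Gain = 20 log₁₀(0.0050005) ≈ -46.02 dB
∠H = (0°) − (89.71° + 78.58°) = -168.29°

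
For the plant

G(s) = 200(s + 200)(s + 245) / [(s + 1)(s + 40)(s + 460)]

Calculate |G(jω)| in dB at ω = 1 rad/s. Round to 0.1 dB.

51.5 dB

At s = jω = j1:
zero (s+200): 200 + j1 → |·| = √(200²+1²) = √40001 ≈ 200, ∠ = arctan(1/200) ≈ 0.29°
zero (s+245): 245 + j1 → |·| = √(245²+1²) = √60026 ≈ 245, ∠ = arctan(1/245) ≈ 0.23°
pole (s+1): 1 + j1 → |·| = √(1²+1²) = √2 ≈ 1.4142, ∠ = arctan(1/1) ≈ 45.00°
pole (s+40): 40 + j1 → |·| = √(40²+1²) = √1601 ≈ 40.012, ∠ = arctan(1/40) ≈ 1.43°
pole (s+460): 460 + j1 → |·| = √(460²+1²) = √211601 ≈ 460, ∠ = arctan(1/460) ≈ 0.12°
|G| = 200 · 49000 / 26029 ≈ 376.5
Gain = 20 log₁₀(376.5) ≈ 51.52 dB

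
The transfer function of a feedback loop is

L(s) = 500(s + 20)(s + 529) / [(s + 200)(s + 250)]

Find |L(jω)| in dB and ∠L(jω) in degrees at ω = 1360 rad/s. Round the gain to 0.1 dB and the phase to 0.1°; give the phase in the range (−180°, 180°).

54.4 dB, -3.3°

At s = jω = j1360:
zero (s+20): 20 + j1360 → |·| = √(20²+1360²) = √1850000 ≈ 1360.1, ∠ = arctan(1360/20) ≈ 89.16°
zero (s+529): 529 + j1360 → |·| = √(529²+1360²) = √2129441 ≈ 1459.3, ∠ = arctan(1360/529) ≈ 68.75°
pole (s+200): 200 + j1360 → |·| = √(200²+1360²) = √1889600 ≈ 1374.6, ∠ = arctan(1360/200) ≈ 81.63°
pole (s+250): 250 + j1360 → |·| = √(250²+1360²) = √1912100 ≈ 1382.8, ∠ = arctan(1360/250) ≈ 79.58°
|L| = 500 · 1.9848e+06 / 1.9008e+06 ≈ 522.1
Gain = 20 log₁₀(522.1) ≈ 54.36 dB
∠L = 157.91° − 161.21° = -3.30°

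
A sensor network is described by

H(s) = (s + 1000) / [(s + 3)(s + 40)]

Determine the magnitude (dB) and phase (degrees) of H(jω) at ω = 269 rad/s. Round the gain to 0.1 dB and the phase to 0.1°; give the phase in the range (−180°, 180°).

At s = jω = j269:
zero (s+1000): 1000 + j269 → |·| = √(1000²+269²) = √1072361 ≈ 1035.5, ∠ = arctan(269/1000) ≈ 15.06°
pole (s+3): 3 + j269 → |·| = √(3²+269²) = √72370 ≈ 269.02, ∠ = arctan(269/3) ≈ 89.36°
pole (s+40): 40 + j269 → |·| = √(40²+269²) = √73961 ≈ 271.96, ∠ = arctan(269/40) ≈ 81.54°
|H| = 1 · 1035.5 / 73163 ≈ 0.014153
Gain = 20 log₁₀(0.014153) ≈ -36.98 dB
∠H = 15.06° − 170.90° = -155.84°

-37.0 dB, -155.8°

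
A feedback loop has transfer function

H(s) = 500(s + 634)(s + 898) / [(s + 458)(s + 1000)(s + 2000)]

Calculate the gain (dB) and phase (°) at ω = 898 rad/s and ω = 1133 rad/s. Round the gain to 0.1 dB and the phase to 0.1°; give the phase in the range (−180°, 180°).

ω = 898: -12.6 dB, -29.3°; ω = 1133: -13.1 dB, -33.7°

At s = jω = j898:
zero (s+634): 634 + j898 → |·| = √(634²+898²) = √1208360 ≈ 1099.3, ∠ = arctan(898/634) ≈ 54.78°
zero (s+898): 898 + j898 → |·| = √(898²+898²) = √1612808 ≈ 1270, ∠ = arctan(898/898) ≈ 45.00°
pole (s+458): 458 + j898 → |·| = √(458²+898²) = √1016168 ≈ 1008.1, ∠ = arctan(898/458) ≈ 62.98°
pole (s+1000): 1000 + j898 → |·| = √(1000²+898²) = √1806404 ≈ 1344, ∠ = arctan(898/1000) ≈ 41.92°
pole (s+2000): 2000 + j898 → |·| = √(2000²+898²) = √4806404 ≈ 2192.4, ∠ = arctan(898/2000) ≈ 24.18°
|H| = 500 · 1.3961e+06 / 2.9705e+09 ≈ 0.23499
Gain = 20 log₁₀(0.23499) ≈ -12.58 dB
∠H = 99.78° − 129.08° = -29.30°

At s = jω = j1133:
zero (s+634): 634 + j1133 → |·| = √(634²+1133²) = √1685645 ≈ 1298.3, ∠ = arctan(1133/634) ≈ 60.77°
zero (s+898): 898 + j1133 → |·| = √(898²+1133²) = √2090093 ≈ 1445.7, ∠ = arctan(1133/898) ≈ 51.60°
pole (s+458): 458 + j1133 → |·| = √(458²+1133²) = √1493453 ≈ 1222.1, ∠ = arctan(1133/458) ≈ 67.99°
pole (s+1000): 1000 + j1133 → |·| = √(1000²+1133²) = √2283689 ≈ 1511.2, ∠ = arctan(1133/1000) ≈ 48.57°
pole (s+2000): 2000 + j1133 → |·| = √(2000²+1133²) = √5283689 ≈ 2298.6, ∠ = arctan(1133/2000) ≈ 29.53°
|H| = 500 · 1.877e+06 / 4.2451e+09 ≈ 0.22108
Gain = 20 log₁₀(0.22108) ≈ -13.11 dB
∠H = 112.37° − 146.09° = -33.72°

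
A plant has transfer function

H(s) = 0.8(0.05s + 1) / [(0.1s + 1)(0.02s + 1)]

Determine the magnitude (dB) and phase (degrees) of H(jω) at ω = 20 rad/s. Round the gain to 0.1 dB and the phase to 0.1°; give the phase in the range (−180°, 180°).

-6.6 dB, -40.2°

At ω = 20 rad/s:
zero (1 + j20·0.05) = 1 + j1 → |·| ≈ 1.4142, ∠ ≈ 45.00°
pole (1 + j20·0.1) = 1 + j2 → |·| ≈ 2.2361, ∠ ≈ 63.43°
pole (1 + j20·0.02) = 1 + j0.4 → |·| ≈ 1.077, ∠ ≈ 21.80°
|H| = 0.8 · 1.4142 / (2.2361 · 1.077) ≈ 0.46978
Gain = 20 log₁₀(0.46978) ≈ -6.56 dB
∠H = (45.00°) − (63.43° + 21.80°) = -40.23°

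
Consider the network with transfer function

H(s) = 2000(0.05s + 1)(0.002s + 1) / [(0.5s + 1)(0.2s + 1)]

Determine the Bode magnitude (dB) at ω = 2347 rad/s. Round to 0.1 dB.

6.2 dB

At ω = 2347 rad/s:
zero (1 + j2347·0.05) = 1 + j117.35 → |·| ≈ 117.35, ∠ ≈ 89.51°
zero (1 + j2347·0.002) = 1 + j4.694 → |·| ≈ 4.7993, ∠ ≈ 77.97°
pole (1 + j2347·0.5) = 1 + j1173.5 → |·| ≈ 1173.5, ∠ ≈ 89.95°
pole (1 + j2347·0.2) = 1 + j469.4 → |·| ≈ 469.4, ∠ ≈ 89.88°
|H| = 2000 · 117.35 · 4.7993 / (1173.5 · 469.4) ≈ 2.0449
Gain = 20 log₁₀(2.0449) ≈ 6.21 dB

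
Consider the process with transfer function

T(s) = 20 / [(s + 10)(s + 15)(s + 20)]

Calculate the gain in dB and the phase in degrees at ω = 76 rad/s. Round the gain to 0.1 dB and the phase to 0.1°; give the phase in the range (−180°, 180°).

At s = jω = j76:
pole (s+10): 10 + j76 → |·| = √(10²+76²) = √5876 ≈ 76.655, ∠ = arctan(76/10) ≈ 82.50°
pole (s+15): 15 + j76 → |·| = √(15²+76²) = √6001 ≈ 77.466, ∠ = arctan(76/15) ≈ 78.84°
pole (s+20): 20 + j76 → |·| = √(20²+76²) = √6176 ≈ 78.588, ∠ = arctan(76/20) ≈ 75.26°
|T| = 20 / 4.6667e+05 ≈ 4.2857e-05
Gain = 20 log₁₀(4.2857e-05) ≈ -87.36 dB
∠T = 0.00° − 236.60° = -236.60° ≡ 123.40° (principal value)

-87.4 dB, 123.4°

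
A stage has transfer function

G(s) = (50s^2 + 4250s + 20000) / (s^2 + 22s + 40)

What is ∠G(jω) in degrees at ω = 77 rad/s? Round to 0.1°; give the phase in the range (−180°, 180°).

-33.8°

Substitute s = j77:
Numerator: 50(j77)^2 + 4250(j77) + 20000 = -276450 + j327250
Denominator: (j77)^2 + 22(j77) + 40 = -5889 + j1694
|N| = √(276450² + 327250²) ≈ 4.2839e+05, ∠N ≈ 130.19°
|D| = √(5889² + 1694²) ≈ 6127.8, ∠D ≈ 163.95°
∠G = 130.19° − 163.95° = -33.76°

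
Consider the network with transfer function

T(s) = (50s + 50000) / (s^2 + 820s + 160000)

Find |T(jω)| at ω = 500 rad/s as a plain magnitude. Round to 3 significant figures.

Substitute s = j500:
Numerator: 50(j500) + 50000 = 50000 + j25000
Denominator: (j500)^2 + 820(j500) + 160000 = -90000 + j410000
|N| = √(50000² + 25000²) ≈ 55902, ∠N ≈ 26.57°
|D| = √(90000² + 410000²) ≈ 4.1976e+05, ∠D ≈ 102.38°
|T| = 55902 / 4.1976e+05 ≈ 0.13318

0.133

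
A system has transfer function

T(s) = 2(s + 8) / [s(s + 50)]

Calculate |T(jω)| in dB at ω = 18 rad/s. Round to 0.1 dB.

At s = jω = j18:
zero (s+8): 8 + j18 → |·| = √(8²+18²) = √388 ≈ 19.698, ∠ = arctan(18/8) ≈ 66.04°
pole (s+50): 50 + j18 → |·| = √(50²+18²) = √2824 ≈ 53.141, ∠ = arctan(18/50) ≈ 19.80°
pole at origin: |s| = 18, ∠ = 90.00° (in denominator)
|T| = 2 · 19.698 / 956.54 ≈ 0.041186
Gain = 20 log₁₀(0.041186) ≈ -27.71 dB

-27.7 dB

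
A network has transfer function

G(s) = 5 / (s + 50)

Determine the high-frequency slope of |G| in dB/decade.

Each pole contributes −20 dB/decade at high frequency; each zero contributes +20 dB/decade.
Net: 0 zero(s) − 1 pole(s) → -20 dB/decade.

-20 dB/decade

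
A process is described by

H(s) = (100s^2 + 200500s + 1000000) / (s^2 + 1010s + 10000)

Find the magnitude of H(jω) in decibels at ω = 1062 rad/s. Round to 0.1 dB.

43.8 dB

Substitute s = j1062:
Numerator: 100(j1062)^2 + 200500(j1062) + 1000000 = -111784400 + j212931000
Denominator: (j1062)^2 + 1010(j1062) + 10000 = -1117844 + j1072620
|N| = √(111784400² + 212931000²) ≈ 2.4049e+08, ∠N ≈ 117.70°
|D| = √(1117844² + 1072620²) ≈ 1.5492e+06, ∠D ≈ 136.18°
|H| = 2.4049e+08 / 1.5492e+06 ≈ 155.23
Gain = 20 log₁₀(155.23) ≈ 43.82 dB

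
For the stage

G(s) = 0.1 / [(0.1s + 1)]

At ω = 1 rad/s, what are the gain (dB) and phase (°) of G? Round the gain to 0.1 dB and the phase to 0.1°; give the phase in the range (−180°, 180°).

At ω = 1 rad/s:
pole (1 + j1·0.1) = 1 + j0.1 → |·| ≈ 1.005, ∠ ≈ 5.71°
|G| = 0.1 · 1 / (1.005) ≈ 0.099502
Gain = 20 log₁₀(0.099502) ≈ -20.04 dB
∠G = (0°) − (5.71°) = -5.71°

-20.0 dB, -5.7°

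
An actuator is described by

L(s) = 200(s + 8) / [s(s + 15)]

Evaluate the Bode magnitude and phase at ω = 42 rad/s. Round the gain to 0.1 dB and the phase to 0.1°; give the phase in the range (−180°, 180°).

13.2 dB, -81.1°

At s = jω = j42:
zero (s+8): 8 + j42 → |·| = √(8²+42²) = √1828 ≈ 42.755, ∠ = arctan(42/8) ≈ 79.22°
pole (s+15): 15 + j42 → |·| = √(15²+42²) = √1989 ≈ 44.598, ∠ = arctan(42/15) ≈ 70.35°
pole at origin: |s| = 42, ∠ = 90.00° (in denominator)
|L| = 200 · 42.755 / 1873.1 ≈ 4.5652
Gain = 20 log₁₀(4.5652) ≈ 13.19 dB
∠L = 79.22° − 160.35° = -81.13°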